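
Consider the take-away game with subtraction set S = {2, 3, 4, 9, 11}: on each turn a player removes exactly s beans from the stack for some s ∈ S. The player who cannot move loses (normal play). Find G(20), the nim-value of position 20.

G(0) = 0
G(1) = mex{} = 0
G(2) = mex{0} = 1
G(3) = mex{0,0} = 1
G(4) = mex{1,0,0} = 2
G(5) = mex{1,1,0} = 2
G(6) = mex{2,1,1} = 0
G(7) = mex{2,2,1} = 0
G(8) = mex{0,2,2} = 1
G(9) = mex{0,0,2,0} = 1
G(10) = mex{1,0,0,0} = 2
G(11) = mex{1,1,0,1,0} = 2
G(12) = mex{2,1,1,1,0} = 3
G(13) = mex{2,2,1,2,1} = 0
G(14) = mex{3,2,2,2,1} = 0
G(15) = mex{0,3,2,0,2} = 1
G(16) = mex{0,0,3,0,2} = 1
G(17) = mex{1,0,0,1,0} = 2
G(18) = mex{1,1,0,1,0} = 2
G(19) = mex{2,1,1,2,1} = 0
G(20) = mex{2,2,1,2,1} = 0

0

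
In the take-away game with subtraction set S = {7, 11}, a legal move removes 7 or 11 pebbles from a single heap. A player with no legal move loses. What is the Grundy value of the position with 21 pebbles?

n :  0  1  2  3  4  5  6  7  8  9 10 11 12 13 14 15 16 17 18 19 20 21
G :  0  0  0  0  0  0  0  1  1  1  1  1  1  1  2  2  2  2  0  0  0  0

0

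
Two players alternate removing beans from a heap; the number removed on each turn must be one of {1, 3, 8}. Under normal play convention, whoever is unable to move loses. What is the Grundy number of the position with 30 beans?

2

G(0) = 0
G(1) = mex{0} = 1
G(2) = mex{1} = 0
G(3) = mex{0,0} = 1
G(4) = mex{1,1} = 0
G(5) = mex{0,0} = 1
G(6) = mex{1,1} = 0
G(7) = mex{0,0} = 1
G(8) = mex{1,1,0} = 2
G(9) = mex{2,0,1} = 3
G(10) = mex{3,1,0} = 2
G(11) = mex{2,2,1} = 0
G(12) = mex{0,3,0} = 1
G(13) = mex{1,2,1} = 0
G(14) = mex{0,0,0} = 1
G(15) = mex{1,1,1} = 0
G(16) = mex{0,0,2} = 1
G(17) = mex{1,1,3} = 0
G(18) = mex{0,0,2} = 1
G(19) = mex{1,1,0} = 2
G(20) = mex{2,0,1} = 3
G(21) = mex{3,1,0} = 2
G(22) = mex{2,2,1} = 0
G(23) = mex{0,3,0} = 1
G(24) = mex{1,2,1} = 0
G(25) = mex{0,0,0} = 1
G(26) = mex{1,1,1} = 0
G(27) = mex{0,0,2} = 1
G(28) = mex{1,1,3} = 0
G(29) = mex{0,0,2} = 1
G(30) = mex{1,1,0} = 2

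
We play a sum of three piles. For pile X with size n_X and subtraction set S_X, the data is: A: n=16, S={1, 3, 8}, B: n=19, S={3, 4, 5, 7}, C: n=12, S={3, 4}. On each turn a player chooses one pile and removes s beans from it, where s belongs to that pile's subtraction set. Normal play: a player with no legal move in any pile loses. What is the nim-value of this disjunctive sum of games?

Pile A, S = {1, 3, 8}:
n :  0  1  2  3  4  5  6  7  8  9 10 11 12 13 14 15 16
G :  0  1  0  1  0  1  0  1  2  3  2  0  1  0  1  0  1
G_A(16) = 1.
Pile B, S = {3, 4, 5, 7}:
G(0) = 0
G(1) = mex{} = 0
G(2) = mex{} = 0
G(3) = mex{0} = 1
G(4) = mex{0,0} = 1
G(5) = mex{0,0,0} = 1
G(6) = mex{1,0,0} = 2
G(7) = mex{1,1,0,0} = 2
G(8) = mex{1,1,1,0} = 2
G(9) = mex{2,1,1,0} = 3
G(10) = mex{2,2,1,1} = 0
G(11) = mex{2,2,2,1} = 0
G(12) = mex{3,2,2,1} = 0
G(13) = mex{0,3,2,2} = 1
G(14) = mex{0,0,3,2} = 1
G(15) = mex{0,0,0,2} = 1
G(16) = mex{1,0,0,3} = 2
G(17) = mex{1,1,0,0} = 2
G(18) = mex{1,1,1,0} = 2
G(19) = mex{2,1,1,0} = 3
G_B(19) = 3.
Pile C, S = {3, 4}:
G(0) = 0
G(1) = mex{} = 0
G(2) = mex{} = 0
G(3) = mex{0} = 1
G(4) = mex{0,0} = 1
G(5) = mex{0,0} = 1
G(6) = mex{1,0} = 2
G(7) = mex{1,1} = 0
G(8) = mex{1,1} = 0
G(9) = mex{2,1} = 0
G(10) = mex{0,2} = 1
G(11) = mex{0,0} = 1
G(12) = mex{0,0} = 1
G_C(12) = 1.
Combined Grundy value = 1 ⊕ 3 ⊕ 1 = 3.

3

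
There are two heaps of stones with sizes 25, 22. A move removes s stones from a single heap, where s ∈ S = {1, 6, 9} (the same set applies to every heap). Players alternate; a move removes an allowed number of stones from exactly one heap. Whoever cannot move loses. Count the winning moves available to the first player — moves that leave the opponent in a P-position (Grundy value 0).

3

All heaps use S = {1, 6, 9}:
G(0) = 0
G(1) = mex{0} = 1
G(2) = mex{1} = 0
G(3) = mex{0} = 1
G(4) = mex{1} = 0
G(5) = mex{0} = 1
G(6) = mex{1,0} = 2
G(7) = mex{2,1} = 0
G(8) = mex{0,0} = 1
G(9) = mex{1,1,0} = 2
G(10) = mex{2,0,1} = 3
G(11) = mex{3,1,0} = 2
G(12) = mex{2,2,1} = 0
G(13) = mex{0,0,0} = 1
G(14) = mex{1,1,1} = 0
G(15) = mex{0,2,2} = 1
G(16) = mex{1,3,0} = 2
G(17) = mex{2,2,1} = 0
G(18) = mex{0,0,2} = 1
G(19) = mex{1,1,3} = 0
G(20) = mex{0,0,2} = 1
G(21) = mex{1,1,0} = 2
G(22) = mex{2,2,1} = 0
G(23) = mex{0,0,0} = 1
G(24) = mex{1,1,1} = 0
G(25) = mex{0,0,2} = 1
Heap A: G(25) = 1.
Heap B: G(22) = 0.
Combined Grundy value = 1 ⊕ 0 = 1.
A winning move leaves total XOR = 0, i.e. changes one component's Grundy value g to g ⊕ X where X is the current total.
Heap A: need g' = 1⊕1 = 0. Options: 25−1→G=0, 25−6→G=0, 25−9→G=2. Hits: 2.
Heap B: need g' = 0⊕1 = 1. Options: 22−1→G=2, 22−6→G=2, 22−9→G=1. Hits: 1.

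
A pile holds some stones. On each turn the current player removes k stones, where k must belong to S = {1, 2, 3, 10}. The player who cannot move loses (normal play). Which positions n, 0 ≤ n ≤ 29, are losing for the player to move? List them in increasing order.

0, 4, 8, 12, 16, 20, 24, 28

n :  0  1  2  3  4  5  6  7  8  9 10 11 12 13 14 15 16 17 18 19 20 21 22 23 24 25 26 27 28 29
G :  0  1  2  3  0  1  2  3  0  1  2  3  0  1  2  3  0  1  2  3  0  1  2  3  0  1  2  3  0  1
P-positions are exactly the n with G(n) = 0.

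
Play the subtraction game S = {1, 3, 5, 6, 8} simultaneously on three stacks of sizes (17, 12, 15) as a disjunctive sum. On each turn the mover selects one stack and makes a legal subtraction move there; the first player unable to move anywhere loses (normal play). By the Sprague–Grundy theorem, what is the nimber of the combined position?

3

All stacks use S = {1, 3, 5, 6, 8}:
n :  0  1  2  3  4  5  6  7  8  9 10 11 12 13 14 15 16 17
G :  0  1  0  1  0  1  2  3  2  3  2  0  1  0  1  0  1  2
Stack A: G(17) = 2.
Stack B: G(12) = 1.
Stack C: G(15) = 0.
Combined Grundy value = 2 ⊕ 1 ⊕ 0 = 3.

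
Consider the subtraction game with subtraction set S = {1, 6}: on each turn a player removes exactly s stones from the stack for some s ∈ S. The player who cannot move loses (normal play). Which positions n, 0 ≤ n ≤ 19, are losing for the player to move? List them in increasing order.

G(0) = 0
G(1) = mex{0} = 1
G(2) = mex{1} = 0
G(3) = mex{0} = 1
G(4) = mex{1} = 0
G(5) = mex{0} = 1
G(6) = mex{1,0} = 2
G(7) = mex{2,1} = 0
G(8) = mex{0,0} = 1
G(9) = mex{1,1} = 0
G(10) = mex{0,0} = 1
G(11) = mex{1,1} = 0
G(12) = mex{0,2} = 1
G(13) = mex{1,0} = 2
G(14) = mex{2,1} = 0
G(15) = mex{0,0} = 1
G(16) = mex{1,1} = 0
G(17) = mex{0,0} = 1
G(18) = mex{1,1} = 0
G(19) = mex{0,2} = 1
P-positions are exactly the n with G(n) = 0.

0, 2, 4, 7, 9, 11, 14, 16, 18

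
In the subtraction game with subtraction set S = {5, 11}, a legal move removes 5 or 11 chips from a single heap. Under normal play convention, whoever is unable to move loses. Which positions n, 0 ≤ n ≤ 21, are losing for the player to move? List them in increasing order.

G(0) = 0
G(1) = mex{} = 0
G(2) = mex{} = 0
G(3) = mex{} = 0
G(4) = mex{} = 0
G(5) = mex{0} = 1
G(6) = mex{0} = 1
G(7) = mex{0} = 1
G(8) = mex{0} = 1
G(9) = mex{0} = 1
G(10) = mex{1} = 0
G(11) = mex{1,0} = 2
G(12) = mex{1,0} = 2
G(13) = mex{1,0} = 2
G(14) = mex{1,0} = 2
G(15) = mex{0,0} = 1
G(16) = mex{2,1} = 0
G(17) = mex{2,1} = 0
G(18) = mex{2,1} = 0
G(19) = mex{2,1} = 0
G(20) = mex{1,1} = 0
G(21) = mex{0,0} = 1
P-positions are exactly the n with G(n) = 0.

0, 1, 2, 3, 4, 10, 16, 17, 18, 19, 20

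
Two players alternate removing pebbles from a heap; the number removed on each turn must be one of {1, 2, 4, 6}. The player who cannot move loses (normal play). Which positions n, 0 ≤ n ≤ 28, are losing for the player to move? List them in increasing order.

n :  0  1  2  3  4  5  6  7  8  9 10 11 12 13 14 15 16 17 18 19 20 21 22 23 24 25 26 27 28
G :  0  1  2  0  1  2  3  4  0  1  2  0  1  2  3  4  0  1  2  0  1  2  3  4  0  1  2  0  1
P-positions are exactly the n with G(n) = 0.

0, 3, 8, 11, 16, 19, 24, 27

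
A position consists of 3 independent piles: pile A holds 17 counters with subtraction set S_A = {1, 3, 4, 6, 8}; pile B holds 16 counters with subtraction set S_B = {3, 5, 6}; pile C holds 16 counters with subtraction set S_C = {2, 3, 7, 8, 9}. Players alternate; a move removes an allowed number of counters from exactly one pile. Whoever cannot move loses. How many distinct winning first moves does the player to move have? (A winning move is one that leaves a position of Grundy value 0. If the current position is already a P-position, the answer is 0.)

3

Pile A, S = {1, 3, 4, 6, 8}:
n :  0  1  2  3  4  5  6  7  8  9 10 11 12 13 14 15 16 17
G :  0  1  0  1  2  3  2  0  1  0  1  2  3  2  0  1  0  1
G_A(17) = 1.
Pile B, S = {3, 5, 6}:
G(0) = 0
G(1) = mex{} = 0
G(2) = mex{} = 0
G(3) = mex{0} = 1
G(4) = mex{0} = 1
G(5) = mex{0,0} = 1
G(6) = mex{1,0,0} = 2
G(7) = mex{1,0,0} = 2
G(8) = mex{1,1,0} = 2
G(9) = mex{2,1,1} = 0
G(10) = mex{2,1,1} = 0
G(11) = mex{2,2,1} = 0
G(12) = mex{0,2,2} = 1
G(13) = mex{0,2,2} = 1
G(14) = mex{0,0,2} = 1
G(15) = mex{1,0,0} = 2
G(16) = mex{1,0,0} = 2
G_B(16) = 2.
Pile C, S = {2, 3, 7, 8, 9}:
G(0) = 0
G(1) = mex{} = 0
G(2) = mex{0} = 1
G(3) = mex{0,0} = 1
G(4) = mex{1,0} = 2
G(5) = mex{1,1} = 0
G(6) = mex{2,1} = 0
G(7) = mex{0,2,0} = 1
G(8) = mex{0,0,0,0} = 1
G(9) = mex{1,0,1,0,0} = 2
G(10) = mex{1,1,1,1,0} = 2
G(11) = mex{2,1,2,1,1} = 0
G(12) = mex{2,2,0,2,1} = 3
G(13) = mex{0,2,0,0,2} = 1
G(14) = mex{3,0,1,0,0} = 2
G(15) = mex{1,3,1,1,0} = 2
G(16) = mex{2,1,2,1,1} = 0
G_C(16) = 0.
Combined Grundy value = 1 ⊕ 2 ⊕ 0 = 3.
A winning move leaves total XOR = 0, i.e. changes one component's Grundy value g to g ⊕ X where X is the current total.
Pile A: need g' = 1⊕3 = 2. Options: 17−1→G=0, 17−3→G=0, 17−4→G=2, 17−6→G=2, 17−8→G=0. Hits: 2.
Pile B: need g' = 2⊕3 = 1. Options: 16−3→G=1, 16−5→G=0, 16−6→G=0. Hits: 1.
Pile C: need g' = 0⊕3 = 3. Options: 16−2→G=2, 16−3→G=1, 16−7→G=2, 16−8→G=1, 16−9→G=1. Hits: 0.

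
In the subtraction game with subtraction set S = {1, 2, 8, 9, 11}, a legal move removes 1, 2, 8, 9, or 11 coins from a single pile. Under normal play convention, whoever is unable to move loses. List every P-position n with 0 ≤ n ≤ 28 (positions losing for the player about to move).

0, 3, 6, 10, 13, 16, 20, 23, 26

n :  0  1  2  3  4  5  6  7  8  9 10 11 12 13 14 15 16 17 18 19 20 21 22 23 24 25 26 27 28
G :  0  1  2  0  1  2  0  1  2  3  0  1  2  0  1  2  0  1  2  3  0  1  2  0  1  2  0  1  2
P-positions are exactly the n with G(n) = 0.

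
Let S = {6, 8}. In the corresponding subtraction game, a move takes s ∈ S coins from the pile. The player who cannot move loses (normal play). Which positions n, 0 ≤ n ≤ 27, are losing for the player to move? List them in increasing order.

0, 1, 2, 3, 4, 5, 14, 15, 16, 17, 18, 19

G(0) = 0
G(1) = mex{} = 0
G(2) = mex{} = 0
G(3) = mex{} = 0
G(4) = mex{} = 0
G(5) = mex{} = 0
G(6) = mex{0} = 1
G(7) = mex{0} = 1
G(8) = mex{0,0} = 1
G(9) = mex{0,0} = 1
G(10) = mex{0,0} = 1
G(11) = mex{0,0} = 1
G(12) = mex{1,0} = 2
G(13) = mex{1,0} = 2
G(14) = mex{1,1} = 0
G(15) = mex{1,1} = 0
G(16) = mex{1,1} = 0
G(17) = mex{1,1} = 0
G(18) = mex{2,1} = 0
G(19) = mex{2,1} = 0
G(20) = mex{0,2} = 1
G(21) = mex{0,2} = 1
G(22) = mex{0,0} = 1
G(23) = mex{0,0} = 1
G(24) = mex{0,0} = 1
G(25) = mex{0,0} = 1
G(26) = mex{1,0} = 2
G(27) = mex{1,0} = 2
P-positions are exactly the n with G(n) = 0.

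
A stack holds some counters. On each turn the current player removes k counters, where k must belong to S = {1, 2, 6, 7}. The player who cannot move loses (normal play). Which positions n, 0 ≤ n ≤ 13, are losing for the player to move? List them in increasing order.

0, 3, 8, 11

G(0) = 0
G(1) = mex{0} = 1
G(2) = mex{1,0} = 2
G(3) = mex{2,1} = 0
G(4) = mex{0,2} = 1
G(5) = mex{1,0} = 2
G(6) = mex{2,1,0} = 3
G(7) = mex{3,2,1,0} = 4
G(8) = mex{4,3,2,1} = 0
G(9) = mex{0,4,0,2} = 1
G(10) = mex{1,0,1,0} = 2
G(11) = mex{2,1,2,1} = 0
G(12) = mex{0,2,3,2} = 1
G(13) = mex{1,0,4,3} = 2
P-positions are exactly the n with G(n) = 0.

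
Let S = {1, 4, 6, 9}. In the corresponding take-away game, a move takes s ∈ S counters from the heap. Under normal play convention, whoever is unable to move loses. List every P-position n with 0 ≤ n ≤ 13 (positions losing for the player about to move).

0, 2, 5, 7, 10, 12

G(0) = 0
G(1) = mex{0} = 1
G(2) = mex{1} = 0
G(3) = mex{0} = 1
G(4) = mex{1,0} = 2
G(5) = mex{2,1} = 0
G(6) = mex{0,0,0} = 1
G(7) = mex{1,1,1} = 0
G(8) = mex{0,2,0} = 1
G(9) = mex{1,0,1,0} = 2
G(10) = mex{2,1,2,1} = 0
G(11) = mex{0,0,0,0} = 1
G(12) = mex{1,1,1,1} = 0
G(13) = mex{0,2,0,2} = 1
P-positions are exactly the n with G(n) = 0.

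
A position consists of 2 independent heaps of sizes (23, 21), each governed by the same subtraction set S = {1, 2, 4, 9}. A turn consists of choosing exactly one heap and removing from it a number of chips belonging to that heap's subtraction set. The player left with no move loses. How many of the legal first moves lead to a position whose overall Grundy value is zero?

All heaps use S = {1, 2, 4, 9}:
G(0) = 0
G(1) = mex{0} = 1
G(2) = mex{1,0} = 2
G(3) = mex{2,1} = 0
G(4) = mex{0,2,0} = 1
G(5) = mex{1,0,1} = 2
G(6) = mex{2,1,2} = 0
G(7) = mex{0,2,0} = 1
G(8) = mex{1,0,1} = 2
G(9) = mex{2,1,2,0} = 3
G(10) = mex{3,2,0,1} = 4
G(11) = mex{4,3,1,2} = 0
G(12) = mex{0,4,2,0} = 1
G(13) = mex{1,0,3,1} = 2
G(14) = mex{2,1,4,2} = 0
G(15) = mex{0,2,0,0} = 1
G(16) = mex{1,0,1,1} = 2
G(17) = mex{2,1,2,2} = 0
G(18) = mex{0,2,0,3} = 1
G(19) = mex{1,0,1,4} = 2
G(20) = mex{2,1,2,0} = 3
G(21) = mex{3,2,0,1} = 4
G(22) = mex{4,3,1,2} = 0
G(23) = mex{0,4,2,0} = 1
Heap A: G(23) = 1.
Heap B: G(21) = 4.
Combined Grundy value = 1 ⊕ 4 = 5.
A winning move leaves total XOR = 0, i.e. changes one component's Grundy value g to g ⊕ X where X is the current total.
Heap A: need g' = 1⊕5 = 4. Options: 23−1→G=0, 23−2→G=4, 23−4→G=2, 23−9→G=0. Hits: 1.
Heap B: need g' = 4⊕5 = 1. Options: 21−1→G=3, 21−2→G=2, 21−4→G=0, 21−9→G=1. Hits: 1.

2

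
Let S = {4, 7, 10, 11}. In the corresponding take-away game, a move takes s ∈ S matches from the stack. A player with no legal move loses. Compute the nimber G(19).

G(0) = 0
G(1) = mex{} = 0
G(2) = mex{} = 0
G(3) = mex{} = 0
G(4) = mex{0} = 1
G(5) = mex{0} = 1
G(6) = mex{0} = 1
G(7) = mex{0,0} = 1
G(8) = mex{1,0} = 2
G(9) = mex{1,0} = 2
G(10) = mex{1,0,0} = 2
G(11) = mex{1,1,0,0} = 2
G(12) = mex{2,1,0,0} = 3
G(13) = mex{2,1,0,0} = 3
G(14) = mex{2,1,1,0} = 3
G(15) = mex{2,2,1,1} = 0
G(16) = mex{3,2,1,1} = 0
G(17) = mex{3,2,1,1} = 0
G(18) = mex{3,2,2,1} = 0
G(19) = mex{0,3,2,2} = 1

1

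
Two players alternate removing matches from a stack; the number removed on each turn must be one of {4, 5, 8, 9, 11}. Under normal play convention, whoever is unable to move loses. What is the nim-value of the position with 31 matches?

G(0) = 0
G(1) = mex{} = 0
G(2) = mex{} = 0
G(3) = mex{} = 0
G(4) = mex{0} = 1
G(5) = mex{0,0} = 1
G(6) = mex{0,0} = 1
G(7) = mex{0,0} = 1
G(8) = mex{1,0,0} = 2
G(9) = mex{1,1,0,0} = 2
G(10) = mex{1,1,0,0} = 2
G(11) = mex{1,1,0,0,0} = 2
G(12) = mex{2,1,1,0,0} = 3
G(13) = mex{2,2,1,1,0} = 3
G(14) = mex{2,2,1,1,0} = 3
G(15) = mex{2,2,1,1,1} = 0
G(16) = mex{3,2,2,1,1} = 0
G(17) = mex{3,3,2,2,1} = 0
G(18) = mex{3,3,2,2,1} = 0
G(19) = mex{0,3,2,2,2} = 1
G(20) = mex{0,0,3,2,2} = 1
G(21) = mex{0,0,3,3,2} = 1
G(22) = mex{0,0,3,3,2} = 1
G(23) = mex{1,0,0,3,3} = 2
G(24) = mex{1,1,0,0,3} = 2
G(25) = mex{1,1,0,0,3} = 2
G(26) = mex{1,1,0,0,0} = 2
G(27) = mex{2,1,1,0,0} = 3
G(28) = mex{2,2,1,1,0} = 3
G(29) = mex{2,2,1,1,0} = 3
G(30) = mex{2,2,1,1,1} = 0
G(31) = mex{3,2,2,1,1} = 0

0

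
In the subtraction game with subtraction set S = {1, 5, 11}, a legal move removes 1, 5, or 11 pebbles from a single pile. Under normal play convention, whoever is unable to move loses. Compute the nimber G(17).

1

n :  0  1  2  3  4  5  6  7  8  9 10 11 12 13 14 15 16 17
G :  0  1  0  1  0  1  0  1  0  1  0  1  0  1  0  1  0  1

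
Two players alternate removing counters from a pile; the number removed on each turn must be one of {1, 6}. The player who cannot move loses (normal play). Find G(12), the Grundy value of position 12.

n :  0  1  2  3  4  5  6  7  8  9 10 11 12
G :  0  1  0  1  0  1  2  0  1  0  1  0  1

1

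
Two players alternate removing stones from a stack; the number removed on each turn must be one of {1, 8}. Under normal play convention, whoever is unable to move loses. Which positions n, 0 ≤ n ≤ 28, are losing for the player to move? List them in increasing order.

n :  0  1  2  3  4  5  6  7  8  9 10 11 12 13 14 15 16 17 18 19 20 21 22 23 24 25 26 27 28
G :  0  1  0  1  0  1  0  1  2  0  1  0  1  0  1  0  1  2  0  1  0  1  0  1  0  1  2  0  1
P-positions are exactly the n with G(n) = 0.

0, 2, 4, 6, 9, 11, 13, 15, 18, 20, 22, 24, 27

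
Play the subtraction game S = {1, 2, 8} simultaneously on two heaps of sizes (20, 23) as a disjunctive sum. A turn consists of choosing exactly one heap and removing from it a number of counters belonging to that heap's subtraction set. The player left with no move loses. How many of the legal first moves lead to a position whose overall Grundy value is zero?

All heaps use S = {1, 2, 8}:
G(0) = 0
G(1) = mex{0} = 1
G(2) = mex{1,0} = 2
G(3) = mex{2,1} = 0
G(4) = mex{0,2} = 1
G(5) = mex{1,0} = 2
G(6) = mex{2,1} = 0
G(7) = mex{0,2} = 1
G(8) = mex{1,0,0} = 2
G(9) = mex{2,1,1} = 0
G(10) = mex{0,2,2} = 1
G(11) = mex{1,0,0} = 2
G(12) = mex{2,1,1} = 0
G(13) = mex{0,2,2} = 1
G(14) = mex{1,0,0} = 2
G(15) = mex{2,1,1} = 0
G(16) = mex{0,2,2} = 1
G(17) = mex{1,0,0} = 2
G(18) = mex{2,1,1} = 0
G(19) = mex{0,2,2} = 1
G(20) = mex{1,0,0} = 2
G(21) = mex{2,1,1} = 0
G(22) = mex{0,2,2} = 1
G(23) = mex{1,0,0} = 2
Heap A: G(20) = 2.
Heap B: G(23) = 2.
Combined Grundy value = 2 ⊕ 2 = 0.
A winning move leaves total XOR = 0, i.e. changes one component's Grundy value g to g ⊕ X where X is the current total.
Heap A: target g' = 2⊕0 = 2, but every legal move changes the Grundy value (mex property), so 0 moves.
Heap B: target g' = 2⊕0 = 2, but every legal move changes the Grundy value (mex property), so 0 moves.

0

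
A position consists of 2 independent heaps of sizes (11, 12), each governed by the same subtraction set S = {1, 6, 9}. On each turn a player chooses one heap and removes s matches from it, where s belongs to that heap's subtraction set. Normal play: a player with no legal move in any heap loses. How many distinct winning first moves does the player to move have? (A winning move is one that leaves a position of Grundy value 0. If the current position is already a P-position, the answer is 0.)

All heaps use S = {1, 6, 9}:
G(0) = 0
G(1) = mex{0} = 1
G(2) = mex{1} = 0
G(3) = mex{0} = 1
G(4) = mex{1} = 0
G(5) = mex{0} = 1
G(6) = mex{1,0} = 2
G(7) = mex{2,1} = 0
G(8) = mex{0,0} = 1
G(9) = mex{1,1,0} = 2
G(10) = mex{2,0,1} = 3
G(11) = mex{3,1,0} = 2
G(12) = mex{2,2,1} = 0
Heap A: G(11) = 2.
Heap B: G(12) = 0.
Combined Grundy value = 2 ⊕ 0 = 2.
A winning move leaves total XOR = 0, i.e. changes one component's Grundy value g to g ⊕ X where X is the current total.
Heap A: need g' = 2⊕2 = 0. Options: 11−1→G=3, 11−6→G=1, 11−9→G=0. Hits: 1.
Heap B: need g' = 0⊕2 = 2. Options: 12−1→G=2, 12−6→G=2, 12−9→G=1. Hits: 2.

3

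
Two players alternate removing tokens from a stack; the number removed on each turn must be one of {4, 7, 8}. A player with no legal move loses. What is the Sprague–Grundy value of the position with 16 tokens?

1

n :  0  1  2  3  4  5  6  7  8  9 10 11 12 13 14 15 16
G :  0  0  0  0  1  1  1  1  2  2  2  2  0  0  0  0  1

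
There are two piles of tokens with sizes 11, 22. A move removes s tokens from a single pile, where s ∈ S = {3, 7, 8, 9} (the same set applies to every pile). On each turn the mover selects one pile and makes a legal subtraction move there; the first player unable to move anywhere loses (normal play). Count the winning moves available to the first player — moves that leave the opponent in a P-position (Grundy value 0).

1

All piles use S = {3, 7, 8, 9}:
G(0) = 0
G(1) = mex{} = 0
G(2) = mex{} = 0
G(3) = mex{0} = 1
G(4) = mex{0} = 1
G(5) = mex{0} = 1
G(6) = mex{1} = 0
G(7) = mex{1,0} = 2
G(8) = mex{1,0,0} = 2
G(9) = mex{0,0,0,0} = 1
G(10) = mex{2,1,0,0} = 3
G(11) = mex{2,1,1,0} = 3
G(12) = mex{1,1,1,1} = 0
G(13) = mex{3,0,1,1} = 2
G(14) = mex{3,2,0,1} = 4
G(15) = mex{0,2,2,0} = 1
G(16) = mex{2,1,2,2} = 0
G(17) = mex{4,3,1,2} = 0
G(18) = mex{1,3,3,1} = 0
G(19) = mex{0,0,3,3} = 1
G(20) = mex{0,2,0,3} = 1
G(21) = mex{0,4,2,0} = 1
G(22) = mex{1,1,4,2} = 0
Pile A: G(11) = 3.
Pile B: G(22) = 0.
Combined Grundy value = 3 ⊕ 0 = 3.
A winning move leaves total XOR = 0, i.e. changes one component's Grundy value g to g ⊕ X where X is the current total.
Pile A: need g' = 3⊕3 = 0. Options: 11−3→G=2, 11−7→G=1, 11−8→G=1, 11−9→G=0. Hits: 1.
Pile B: need g' = 0⊕3 = 3. Options: 22−3→G=1, 22−7→G=1, 22−8→G=4, 22−9→G=2. Hits: 0.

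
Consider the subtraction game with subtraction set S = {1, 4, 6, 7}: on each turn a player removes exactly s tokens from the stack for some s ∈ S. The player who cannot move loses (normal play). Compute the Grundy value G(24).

1

n :  0  1  2  3  4  5  6  7  8  9 10 11 12 13 14 15 16 17 18 19 20 21 22 23 24
G :  0  1  0  1  2  0  1  2  3  2  0  1  2  0  1  0  1  2  0  1  2  3  2  0  1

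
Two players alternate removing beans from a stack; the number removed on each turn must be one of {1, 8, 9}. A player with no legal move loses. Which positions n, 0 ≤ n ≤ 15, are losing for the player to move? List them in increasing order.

0, 2, 4, 6

G(0) = 0
G(1) = mex{0} = 1
G(2) = mex{1} = 0
G(3) = mex{0} = 1
G(4) = mex{1} = 0
G(5) = mex{0} = 1
G(6) = mex{1} = 0
G(7) = mex{0} = 1
G(8) = mex{1,0} = 2
G(9) = mex{2,1,0} = 3
G(10) = mex{3,0,1} = 2
G(11) = mex{2,1,0} = 3
G(12) = mex{3,0,1} = 2
G(13) = mex{2,1,0} = 3
G(14) = mex{3,0,1} = 2
G(15) = mex{2,1,0} = 3
P-positions are exactly the n with G(n) = 0.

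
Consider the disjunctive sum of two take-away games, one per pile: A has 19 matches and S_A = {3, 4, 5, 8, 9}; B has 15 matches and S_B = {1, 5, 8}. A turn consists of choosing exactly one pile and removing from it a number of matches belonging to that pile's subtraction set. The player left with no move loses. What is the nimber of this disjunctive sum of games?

2

Pile A, S = {3, 4, 5, 8, 9}:
G(0) = 0
G(1) = mex{} = 0
G(2) = mex{} = 0
G(3) = mex{0} = 1
G(4) = mex{0,0} = 1
G(5) = mex{0,0,0} = 1
G(6) = mex{1,0,0} = 2
G(7) = mex{1,1,0} = 2
G(8) = mex{1,1,1,0} = 2
G(9) = mex{2,1,1,0,0} = 3
G(10) = mex{2,2,1,0,0} = 3
G(11) = mex{2,2,2,1,0} = 3
G(12) = mex{3,2,2,1,1} = 0
G(13) = mex{3,3,2,1,1} = 0
G(14) = mex{3,3,3,2,1} = 0
G(15) = mex{0,3,3,2,2} = 1
G(16) = mex{0,0,3,2,2} = 1
G(17) = mex{0,0,0,3,2} = 1
G(18) = mex{1,0,0,3,3} = 2
G(19) = mex{1,1,0,3,3} = 2
G_A(19) = 2.
Pile B, S = {1, 5, 8}:
n :  0  1  2  3  4  5  6  7  8  9 10 11 12 13 14 15
G :  0  1  0  1  0  1  0  1  2  3  2  3  2  0  1  0
G_B(15) = 0.
Combined Grundy value = 2 ⊕ 0 = 2.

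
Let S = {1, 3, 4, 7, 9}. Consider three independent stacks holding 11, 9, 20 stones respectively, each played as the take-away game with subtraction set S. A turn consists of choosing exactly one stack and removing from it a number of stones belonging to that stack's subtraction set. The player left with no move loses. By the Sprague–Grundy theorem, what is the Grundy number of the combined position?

All stacks use S = {1, 3, 4, 7, 9}:
n :  0  1  2  3  4  5  6  7  8  9 10 11 12 13 14 15 16 17 18 19 20
G :  0  1  0  1  2  3  2  3  0  1  0  1  2  3  2  3  0  1  0  1  2
Stack A: G(11) = 1.
Stack B: G(9) = 1.
Stack C: G(20) = 2.
Combined Grundy value = 1 ⊕ 1 ⊕ 2 = 2.

2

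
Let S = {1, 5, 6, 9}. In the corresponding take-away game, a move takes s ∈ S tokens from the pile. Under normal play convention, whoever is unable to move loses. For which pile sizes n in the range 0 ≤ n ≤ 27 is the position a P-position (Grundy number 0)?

0, 2, 4, 12, 14, 16, 24, 26

G(0) = 0
G(1) = mex{0} = 1
G(2) = mex{1} = 0
G(3) = mex{0} = 1
G(4) = mex{1} = 0
G(5) = mex{0,0} = 1
G(6) = mex{1,1,0} = 2
G(7) = mex{2,0,1} = 3
G(8) = mex{3,1,0} = 2
G(9) = mex{2,0,1,0} = 3
G(10) = mex{3,1,0,1} = 2
G(11) = mex{2,2,1,0} = 3
G(12) = mex{3,3,2,1} = 0
G(13) = mex{0,2,3,0} = 1
G(14) = mex{1,3,2,1} = 0
G(15) = mex{0,2,3,2} = 1
G(16) = mex{1,3,2,3} = 0
G(17) = mex{0,0,3,2} = 1
G(18) = mex{1,1,0,3} = 2
G(19) = mex{2,0,1,2} = 3
G(20) = mex{3,1,0,3} = 2
G(21) = mex{2,0,1,0} = 3
G(22) = mex{3,1,0,1} = 2
G(23) = mex{2,2,1,0} = 3
G(24) = mex{3,3,2,1} = 0
G(25) = mex{0,2,3,0} = 1
G(26) = mex{1,3,2,1} = 0
G(27) = mex{0,2,3,2} = 1
P-positions are exactly the n with G(n) = 0.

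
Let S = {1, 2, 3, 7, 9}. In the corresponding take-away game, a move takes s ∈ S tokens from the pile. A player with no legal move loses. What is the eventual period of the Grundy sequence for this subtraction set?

G(0) = 0
G(1) = mex{0} = 1
G(2) = mex{1,0} = 2
G(3) = mex{2,1,0} = 3
G(4) = mex{3,2,1} = 0
G(5) = mex{0,3,2} = 1
G(6) = mex{1,0,3} = 2
G(7) = mex{2,1,0,0} = 3
G(8) = mex{3,2,1,1} = 0
G(9) = mex{0,3,2,2,0} = 1
G(10) = mex{1,0,3,3,1} = 2
G(11) = mex{2,1,0,0,2} = 3
G(12) = mex{3,2,1,1,3} = 0
G(13) = mex{0,3,2,2,0} = 1
G(14) = mex{1,0,3,3,1} = 2
G(n+4) = G(n) holds for n = 0,…,8 (a full window of length max(S) = 9), so the sequence is purely periodic with period 4.

4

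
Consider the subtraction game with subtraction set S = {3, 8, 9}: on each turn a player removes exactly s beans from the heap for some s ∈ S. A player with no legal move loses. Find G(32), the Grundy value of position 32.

1

G(0) = 0
G(1) = mex{} = 0
G(2) = mex{} = 0
G(3) = mex{0} = 1
G(4) = mex{0} = 1
G(5) = mex{0} = 1
G(6) = mex{1} = 0
G(7) = mex{1} = 0
G(8) = mex{1,0} = 2
G(9) = mex{0,0,0} = 1
G(10) = mex{0,0,0} = 1
G(11) = mex{2,1,0} = 3
G(12) = mex{1,1,1} = 0
G(13) = mex{1,1,1} = 0
G(14) = mex{3,0,1} = 2
G(15) = mex{0,0,0} = 1
G(16) = mex{0,2,0} = 1
G(17) = mex{2,1,2} = 0
G(18) = mex{1,1,1} = 0
G(19) = mex{1,3,1} = 0
G(20) = mex{0,0,3} = 1
G(21) = mex{0,0,0} = 1
G(22) = mex{0,2,0} = 1
G(23) = mex{1,1,2} = 0
G(24) = mex{1,1,1} = 0
G(25) = mex{1,0,1} = 2
G(26) = mex{0,0,0} = 1
G(27) = mex{0,0,0} = 1
G(28) = mex{2,1,0} = 3
G(29) = mex{1,1,1} = 0
G(30) = mex{1,1,1} = 0
G(31) = mex{3,0,1} = 2
G(32) = mex{0,0,0} = 1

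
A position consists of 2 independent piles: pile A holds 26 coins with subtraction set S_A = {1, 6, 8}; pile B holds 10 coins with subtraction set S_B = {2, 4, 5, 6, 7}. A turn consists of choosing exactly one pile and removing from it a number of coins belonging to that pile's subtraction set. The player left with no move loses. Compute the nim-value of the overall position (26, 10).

Pile A, S = {1, 6, 8}:
G(0) = 0
G(1) = mex{0} = 1
G(2) = mex{1} = 0
G(3) = mex{0} = 1
G(4) = mex{1} = 0
G(5) = mex{0} = 1
G(6) = mex{1,0} = 2
G(7) = mex{2,1} = 0
G(8) = mex{0,0,0} = 1
G(9) = mex{1,1,1} = 0
G(10) = mex{0,0,0} = 1
G(11) = mex{1,1,1} = 0
G(12) = mex{0,2,0} = 1
G(13) = mex{1,0,1} = 2
G(14) = mex{2,1,2} = 0
G(15) = mex{0,0,0} = 1
G(16) = mex{1,1,1} = 0
G(17) = mex{0,0,0} = 1
G(18) = mex{1,1,1} = 0
G(19) = mex{0,2,0} = 1
G(20) = mex{1,0,1} = 2
G(21) = mex{2,1,2} = 0
G(22) = mex{0,0,0} = 1
G(23) = mex{1,1,1} = 0
G(24) = mex{0,0,0} = 1
G(25) = mex{1,1,1} = 0
G(26) = mex{0,2,0} = 1
G_A(26) = 1.
Pile B, S = {2, 4, 5, 6, 7}:
n :  0  1  2  3  4  5  6  7  8  9 10
G :  0  0  1  1  2  2  3  3  4  0  0
G_B(10) = 0.
Combined Grundy value = 1 ⊕ 0 = 1.

1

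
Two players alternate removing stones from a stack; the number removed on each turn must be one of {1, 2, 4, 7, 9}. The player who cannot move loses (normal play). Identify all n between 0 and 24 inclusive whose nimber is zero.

0, 3, 6, 11, 14, 17, 22

n :  0  1  2  3  4  5  6  7  8  9 10 11 12 13 14 15 16 17 18 19 20 21 22 23 24
G :  0  1  2  0  1  2  0  1  2  3  4  0  1  2  0  1  2  0  1  2  3  4  0  1  2
P-positions are exactly the n with G(n) = 0.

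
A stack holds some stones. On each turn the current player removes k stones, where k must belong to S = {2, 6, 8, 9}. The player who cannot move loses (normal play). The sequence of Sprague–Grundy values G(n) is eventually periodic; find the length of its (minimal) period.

15

G(0) = 0
G(1) = mex{} = 0
G(2) = mex{0} = 1
G(3) = mex{0} = 1
G(4) = mex{1} = 0
G(5) = mex{1} = 0
G(6) = mex{0,0} = 1
G(7) = mex{0,0} = 1
G(8) = mex{1,1,0} = 2
G(9) = mex{1,1,0,0} = 2
G(10) = mex{2,0,1,0} = 3
G(11) = mex{2,0,1,1} = 3
G(12) = mex{3,1,0,1} = 2
G(13) = mex{3,1,0,0} = 2
G(14) = mex{2,2,1,0} = 3
G(15) = mex{2,2,1,1} = 0
G(16) = mex{3,3,2,1} = 0
G(17) = mex{0,3,2,2} = 1
G(18) = mex{0,2,3,2} = 1
G(19) = mex{1,2,3,3} = 0
G(20) = mex{1,3,2,3} = 0
G(21) = mex{0,0,2,2} = 1
G(22) = mex{0,0,3,2} = 1
G(23) = mex{1,1,0,3} = 2
G(24) = mex{1,1,0,0} = 2
G(25) = mex{2,0,1,0} = 3
G(26) = mex{2,0,1,1} = 3
G(27) = mex{3,1,0,1} = 2
G(28) = mex{3,1,0,0} = 2
G(29) = mex{2,2,1,0} = 3
G(30) = mex{2,2,1,1} = 0
G(31) = mex{3,3,2,1} = 0
G(n+15) = G(n) holds for n = 0,…,8 (a full window of length max(S) = 9), so the sequence is purely periodic with period 15.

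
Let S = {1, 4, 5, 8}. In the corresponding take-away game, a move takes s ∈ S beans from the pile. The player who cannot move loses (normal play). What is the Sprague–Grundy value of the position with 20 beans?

n :  0  1  2  3  4  5  6  7  8  9 10 11 12 13 14 15 16 17 18 19 20
G :  0  1  0  1  2  3  2  3  4  0  1  0  1  2  3  2  3  4  0  1  0

0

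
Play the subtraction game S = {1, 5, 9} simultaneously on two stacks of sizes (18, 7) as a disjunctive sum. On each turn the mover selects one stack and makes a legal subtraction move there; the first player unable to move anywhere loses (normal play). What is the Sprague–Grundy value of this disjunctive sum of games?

All stacks use S = {1, 5, 9}:
G(0) = 0
G(1) = mex{0} = 1
G(2) = mex{1} = 0
G(3) = mex{0} = 1
G(4) = mex{1} = 0
G(5) = mex{0,0} = 1
G(6) = mex{1,1} = 0
G(7) = mex{0,0} = 1
G(8) = mex{1,1} = 0
G(9) = mex{0,0,0} = 1
G(10) = mex{1,1,1} = 0
G(11) = mex{0,0,0} = 1
G(12) = mex{1,1,1} = 0
G(13) = mex{0,0,0} = 1
G(14) = mex{1,1,1} = 0
G(15) = mex{0,0,0} = 1
G(16) = mex{1,1,1} = 0
G(17) = mex{0,0,0} = 1
G(18) = mex{1,1,1} = 0
Stack A: G(18) = 0.
Stack B: G(7) = 1.
Combined Grundy value = 0 ⊕ 1 = 1.

1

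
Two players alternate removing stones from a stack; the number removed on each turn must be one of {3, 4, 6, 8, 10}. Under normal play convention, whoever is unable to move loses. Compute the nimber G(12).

n :  0  1  2  3  4  5  6  7  8  9 10 11 12
G :  0  0  0  1  1  1  2  2  2  3  3  3  4

4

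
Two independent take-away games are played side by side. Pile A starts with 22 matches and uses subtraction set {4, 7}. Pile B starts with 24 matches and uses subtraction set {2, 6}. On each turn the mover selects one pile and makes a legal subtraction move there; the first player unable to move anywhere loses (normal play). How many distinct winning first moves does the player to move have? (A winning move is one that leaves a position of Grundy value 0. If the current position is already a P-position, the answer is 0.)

Pile A, S = {4, 7}:
n :  0  1  2  3  4  5  6  7  8  9 10 11 12 13 14 15 16 17 18 19 20 21 22
G :  0  0  0  0  1  1  1  1  2  2  2  0  0  0  0  1  1  1  1  2  2  2  0
G_A(22) = 0.
Pile B, S = {2, 6}:
G(0) = 0
G(1) = mex{} = 0
G(2) = mex{0} = 1
G(3) = mex{0} = 1
G(4) = mex{1} = 0
G(5) = mex{1} = 0
G(6) = mex{0,0} = 1
G(7) = mex{0,0} = 1
G(8) = mex{1,1} = 0
G(9) = mex{1,1} = 0
G(10) = mex{0,0} = 1
G(11) = mex{0,0} = 1
G(12) = mex{1,1} = 0
G(13) = mex{1,1} = 0
G(14) = mex{0,0} = 1
G(15) = mex{0,0} = 1
G(16) = mex{1,1} = 0
G(17) = mex{1,1} = 0
G(18) = mex{0,0} = 1
G(19) = mex{0,0} = 1
G(20) = mex{1,1} = 0
G(21) = mex{1,1} = 0
G(22) = mex{0,0} = 1
G(23) = mex{0,0} = 1
G(24) = mex{1,1} = 0
G_B(24) = 0.
Combined Grundy value = 0 ⊕ 0 = 0.
A winning move leaves total XOR = 0, i.e. changes one component's Grundy value g to g ⊕ X where X is the current total.
Pile A: target g' = 0⊕0 = 0, but every legal move changes the Grundy value (mex property), so 0 moves.
Pile B: target g' = 0⊕0 = 0, but every legal move changes the Grundy value (mex property), so 0 moves.

0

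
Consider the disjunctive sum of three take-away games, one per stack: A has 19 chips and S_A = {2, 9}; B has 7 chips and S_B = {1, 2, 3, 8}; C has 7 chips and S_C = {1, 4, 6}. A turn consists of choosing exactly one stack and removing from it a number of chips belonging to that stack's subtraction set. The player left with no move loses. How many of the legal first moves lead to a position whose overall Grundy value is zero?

Stack A, S = {2, 9}:
n :  0  1  2  3  4  5  6  7  8  9 10 11 12 13 14 15 16 17 18 19
G :  0  0  1  1  0  0  1  1  0  2  1  0  0  1  1  0  0  1  1  0
G_A(19) = 0.
Stack B, S = {1, 2, 3, 8}:
n : 0 1 2 3 4 5 6 7
G : 0 1 2 3 0 1 2 3
G_B(7) = 3.
Stack C, S = {1, 4, 6}:
G(0) = 0
G(1) = mex{0} = 1
G(2) = mex{1} = 0
G(3) = mex{0} = 1
G(4) = mex{1,0} = 2
G(5) = mex{2,1} = 0
G(6) = mex{0,0,0} = 1
G(7) = mex{1,1,1} = 0
G_C(7) = 0.
Combined Grundy value = 0 ⊕ 3 ⊕ 0 = 3.
A winning move leaves total XOR = 0, i.e. changes one component's Grundy value g to g ⊕ X where X is the current total.
Stack A: need g' = 0⊕3 = 3. Options: 19−2→G=1, 19−9→G=1. Hits: 0.
Stack B: need g' = 3⊕3 = 0. Options: 7−1→G=2, 7−2→G=1, 7−3→G=0. Hits: 1.
Stack C: need g' = 0⊕3 = 3. Options: 7−1→G=1, 7−4→G=1, 7−6→G=1. Hits: 0.

1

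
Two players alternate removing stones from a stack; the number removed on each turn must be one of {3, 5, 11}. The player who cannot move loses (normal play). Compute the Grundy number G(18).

0

n :  0  1  2  3  4  5  6  7  8  9 10 11 12 13 14 15 16 17 18
G :  0  0  0  1  1  1  2  2  0  0  0  1  1  1  2  2  0  0  0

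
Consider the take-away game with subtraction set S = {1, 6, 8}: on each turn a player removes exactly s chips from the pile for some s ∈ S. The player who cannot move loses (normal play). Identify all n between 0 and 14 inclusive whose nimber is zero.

0, 2, 4, 7, 9, 11, 14

n :  0  1  2  3  4  5  6  7  8  9 10 11 12 13 14
G :  0  1  0  1  0  1  2  0  1  0  1  0  1  2  0
P-positions are exactly the n with G(n) = 0.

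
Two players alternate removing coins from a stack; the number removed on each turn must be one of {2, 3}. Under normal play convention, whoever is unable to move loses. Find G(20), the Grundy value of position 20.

n :  0  1  2  3  4  5  6  7  8  9 10 11 12 13 14 15 16 17 18 19 20
G :  0  0  1  1  2  0  0  1  1  2  0  0  1  1  2  0  0  1  1  2  0

0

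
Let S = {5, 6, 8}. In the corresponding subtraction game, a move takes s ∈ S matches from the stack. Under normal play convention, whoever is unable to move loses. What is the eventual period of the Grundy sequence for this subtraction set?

13

n :  0  1  2  3  4  5  6  7  8  9 10 11 12 13 14 15 16 17 18 19 20 21 22 23 24 25 26 27
G :  0  0  0  0  0  1  1  1  1  1  2  2  2  0  0  0  0  0  1  1  1  1  1  2  2  2  0  0
G(n+13) = G(n) holds for n = 0,…,7 (a full window of length max(S) = 8), so the sequence is purely periodic with period 13.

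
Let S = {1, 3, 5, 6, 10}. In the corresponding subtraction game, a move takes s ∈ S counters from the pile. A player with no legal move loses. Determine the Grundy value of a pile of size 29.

n :  0  1  2  3  4  5  6  7  8  9 10 11 12 13 14 15 16 17 18 19 20 21 22 23 24 25 26 27 28 29
G :  0  1  0  1  0  1  2  3  2  3  2  0  1  0  1  0  1  2  3  2  3  2  0  1  0  1  0  1  2  3

3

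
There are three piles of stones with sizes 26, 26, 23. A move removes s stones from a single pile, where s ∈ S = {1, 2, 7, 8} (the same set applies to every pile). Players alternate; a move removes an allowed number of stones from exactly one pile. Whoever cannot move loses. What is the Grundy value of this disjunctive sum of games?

2

All piles use S = {1, 2, 7, 8}:
G(0) = 0
G(1) = mex{0} = 1
G(2) = mex{1,0} = 2
G(3) = mex{2,1} = 0
G(4) = mex{0,2} = 1
G(5) = mex{1,0} = 2
G(6) = mex{2,1} = 0
G(7) = mex{0,2,0} = 1
G(8) = mex{1,0,1,0} = 2
G(9) = mex{2,1,2,1} = 0
G(10) = mex{0,2,0,2} = 1
G(11) = mex{1,0,1,0} = 2
G(12) = mex{2,1,2,1} = 0
G(13) = mex{0,2,0,2} = 1
G(14) = mex{1,0,1,0} = 2
G(15) = mex{2,1,2,1} = 0
G(16) = mex{0,2,0,2} = 1
G(17) = mex{1,0,1,0} = 2
G(18) = mex{2,1,2,1} = 0
G(19) = mex{0,2,0,2} = 1
G(20) = mex{1,0,1,0} = 2
G(21) = mex{2,1,2,1} = 0
G(22) = mex{0,2,0,2} = 1
G(23) = mex{1,0,1,0} = 2
G(24) = mex{2,1,2,1} = 0
G(25) = mex{0,2,0,2} = 1
G(26) = mex{1,0,1,0} = 2
Pile A: G(26) = 2.
Pile B: G(26) = 2.
Pile C: G(23) = 2.
Combined Grundy value = 2 ⊕ 2 ⊕ 2 = 2.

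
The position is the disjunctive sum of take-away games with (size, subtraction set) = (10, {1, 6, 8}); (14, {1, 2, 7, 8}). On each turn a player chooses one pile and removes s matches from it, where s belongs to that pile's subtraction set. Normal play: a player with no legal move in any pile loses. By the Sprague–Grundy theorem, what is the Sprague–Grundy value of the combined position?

Pile A, S = {1, 6, 8}:
n :  0  1  2  3  4  5  6  7  8  9 10
G :  0  1  0  1  0  1  2  0  1  0  1
G_A(10) = 1.
Pile B, S = {1, 2, 7, 8}:
n :  0  1  2  3  4  5  6  7  8  9 10 11 12 13 14
G :  0  1  2  0  1  2  0  1  2  0  1  2  0  1  2
G_B(14) = 2.
Combined Grundy value = 1 ⊕ 2 = 3.

3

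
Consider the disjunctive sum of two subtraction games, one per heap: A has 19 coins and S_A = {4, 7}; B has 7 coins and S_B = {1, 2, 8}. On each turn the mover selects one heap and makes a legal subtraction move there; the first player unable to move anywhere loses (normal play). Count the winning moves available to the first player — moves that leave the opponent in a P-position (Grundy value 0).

Heap A, S = {4, 7}:
n :  0  1  2  3  4  5  6  7  8  9 10 11 12 13 14 15 16 17 18 19
G :  0  0  0  0  1  1  1  1  2  2  2  0  0  0  0  1  1  1  1  2
G_A(19) = 2.
Heap B, S = {1, 2, 8}:
G(0) = 0
G(1) = mex{0} = 1
G(2) = mex{1,0} = 2
G(3) = mex{2,1} = 0
G(4) = mex{0,2} = 1
G(5) = mex{1,0} = 2
G(6) = mex{2,1} = 0
G(7) = mex{0,2} = 1
G_B(7) = 1.
Combined Grundy value = 2 ⊕ 1 = 3.
A winning move leaves total XOR = 0, i.e. changes one component's Grundy value g to g ⊕ X where X is the current total.
Heap A: need g' = 2⊕3 = 1. Options: 19−4→G=1, 19−7→G=0. Hits: 1.
Heap B: need g' = 1⊕3 = 2. Options: 7−1→G=0, 7−2→G=2. Hits: 1.

2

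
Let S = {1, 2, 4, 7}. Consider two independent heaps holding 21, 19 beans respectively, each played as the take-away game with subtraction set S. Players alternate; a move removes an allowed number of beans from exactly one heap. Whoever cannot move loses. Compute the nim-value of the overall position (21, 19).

1

All heaps use S = {1, 2, 4, 7}:
n :  0  1  2  3  4  5  6  7  8  9 10 11 12 13 14 15 16 17 18 19 20 21
G :  0  1  2  0  1  2  0  1  2  0  1  2  0  1  2  0  1  2  0  1  2  0
Heap A: G(21) = 0.
Heap B: G(19) = 1.
Combined Grundy value = 0 ⊕ 1 = 1.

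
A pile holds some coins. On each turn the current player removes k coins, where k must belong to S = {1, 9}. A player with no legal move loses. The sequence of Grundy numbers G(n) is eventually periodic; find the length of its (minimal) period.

2

n :  0  1  2  3  4  5  6  7  8  9 10 11 12 13 14
G :  0  1  0  1  0  1  0  1  0  1  0  1  0  1  0
G(n+2) = G(n) holds for n = 0,…,8 (a full window of length max(S) = 9), so the sequence is purely periodic with period 2.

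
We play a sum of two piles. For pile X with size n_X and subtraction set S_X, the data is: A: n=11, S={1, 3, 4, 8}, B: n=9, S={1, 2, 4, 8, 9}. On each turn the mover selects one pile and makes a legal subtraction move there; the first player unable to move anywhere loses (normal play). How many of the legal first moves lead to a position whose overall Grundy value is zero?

Pile A, S = {1, 3, 4, 8}:
n :  0  1  2  3  4  5  6  7  8  9 10 11
G :  0  1  0  1  2  3  2  0  1  0  1  2
G_A(11) = 2.
Pile B, S = {1, 2, 4, 8, 9}:
n : 0 1 2 3 4 5 6 7 8 9
G : 0 1 2 0 1 2 0 1 2 3
G_B(9) = 3.
Combined Grundy value = 2 ⊕ 3 = 1.
A winning move leaves total XOR = 0, i.e. changes one component's Grundy value g to g ⊕ X where X is the current total.
Pile A: need g' = 2⊕1 = 3. Options: 11−1→G=1, 11−3→G=1, 11−4→G=0, 11−8→G=1. Hits: 0.
Pile B: need g' = 3⊕1 = 2. Options: 9−1→G=2, 9−2→G=1, 9−4→G=2, 9−8→G=1, 9−9→G=0. Hits: 2.

2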